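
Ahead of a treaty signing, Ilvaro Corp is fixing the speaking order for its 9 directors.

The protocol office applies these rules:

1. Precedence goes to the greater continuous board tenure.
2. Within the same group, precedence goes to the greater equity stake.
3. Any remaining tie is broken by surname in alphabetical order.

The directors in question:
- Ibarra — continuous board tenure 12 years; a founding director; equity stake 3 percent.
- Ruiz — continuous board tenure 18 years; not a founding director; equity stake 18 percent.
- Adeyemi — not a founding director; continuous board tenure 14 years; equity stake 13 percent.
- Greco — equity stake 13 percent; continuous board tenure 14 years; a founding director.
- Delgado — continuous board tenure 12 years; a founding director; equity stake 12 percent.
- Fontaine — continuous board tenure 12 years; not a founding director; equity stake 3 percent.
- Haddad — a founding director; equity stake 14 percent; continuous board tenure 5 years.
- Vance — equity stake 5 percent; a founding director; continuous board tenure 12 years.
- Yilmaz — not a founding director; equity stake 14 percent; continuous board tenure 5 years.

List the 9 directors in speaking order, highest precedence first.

By continuous board tenure (higher first): Ruiz (18 years); then Adeyemi and Greco (both 14 years); then Delgado, Vance, Fontaine and Ibarra (each 12 years); then Haddad and Yilmaz (both 5 years).
Adeyemi and Greco both have equity stake 13 percent, so the next rule applies.
Among Adeyemi and Greco, alphabetically by surname: Adeyemi before Greco.
Among Delgado, Vance, Fontaine and Ibarra, by equity stake (higher first): Delgado (12 percent) before Vance (5 percent) before Fontaine and Ibarra (3 percent).
Among Fontaine and Ibarra, alphabetically by surname: Fontaine before Ibarra.
Haddad and Yilmaz both have equity stake 14 percent, so the next rule applies.
Among Haddad and Yilmaz, alphabetically by surname: Haddad before Yilmaz.
Full order: Ruiz, Adeyemi, Greco, Delgado, Vance, Fontaine, Ibarra, Haddad, Yilmaz.

Ruiz, Adeyemi, Greco, Delgado, Vance, Fontaine, Ibarra, Haddad, Yilmaz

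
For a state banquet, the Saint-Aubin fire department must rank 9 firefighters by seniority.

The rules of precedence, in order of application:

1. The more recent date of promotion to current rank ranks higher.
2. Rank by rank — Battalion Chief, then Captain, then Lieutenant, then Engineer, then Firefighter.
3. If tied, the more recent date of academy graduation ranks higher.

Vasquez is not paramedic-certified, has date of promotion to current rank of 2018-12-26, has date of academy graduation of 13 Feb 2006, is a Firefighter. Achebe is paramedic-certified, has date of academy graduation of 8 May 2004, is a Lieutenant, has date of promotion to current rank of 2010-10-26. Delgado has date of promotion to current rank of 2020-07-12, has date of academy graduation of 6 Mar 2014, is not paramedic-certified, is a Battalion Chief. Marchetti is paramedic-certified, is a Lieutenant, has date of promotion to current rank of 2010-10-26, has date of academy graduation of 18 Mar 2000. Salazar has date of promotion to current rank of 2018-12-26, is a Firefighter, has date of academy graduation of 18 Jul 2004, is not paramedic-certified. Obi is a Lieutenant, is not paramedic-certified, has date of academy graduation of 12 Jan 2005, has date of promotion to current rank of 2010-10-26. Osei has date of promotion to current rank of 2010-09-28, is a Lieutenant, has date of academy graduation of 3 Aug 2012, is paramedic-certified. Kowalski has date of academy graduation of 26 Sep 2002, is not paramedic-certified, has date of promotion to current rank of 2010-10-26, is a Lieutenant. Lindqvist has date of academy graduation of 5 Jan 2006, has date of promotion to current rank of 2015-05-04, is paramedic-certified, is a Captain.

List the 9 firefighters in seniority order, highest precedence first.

By date of promotion to current rank (later first): Delgado (2020-07-12); then Vasquez and Salazar (both 2018-12-26); then Lindqvist (2015-05-04); then Obi, Achebe, Kowalski and Marchetti (each 2010-10-26); then Osei (2010-09-28).
Vasquez and Salazar are each Firefighter, so the next rule applies.
Among Vasquez and Salazar, by date of academy graduation (later first): Vasquez (13 Feb 2006) before Salazar (18 Jul 2004).
Obi, Achebe, Kowalski and Marchetti are each Lieutenant, so the next rule applies.
Among Obi, Achebe, Kowalski and Marchetti, by date of academy graduation (later first): Obi (12 Jan 2005) before Achebe (8 May 2004) before Kowalski (26 Sep 2002) before Marchetti (18 Mar 2000).
Full order: Delgado, Vasquez, Salazar, Lindqvist, Obi, Achebe, Kowalski, Marchetti, Osei.

Delgado, Vasquez, Salazar, Lindqvist, Obi, Achebe, Kowalski, Marchetti, Osei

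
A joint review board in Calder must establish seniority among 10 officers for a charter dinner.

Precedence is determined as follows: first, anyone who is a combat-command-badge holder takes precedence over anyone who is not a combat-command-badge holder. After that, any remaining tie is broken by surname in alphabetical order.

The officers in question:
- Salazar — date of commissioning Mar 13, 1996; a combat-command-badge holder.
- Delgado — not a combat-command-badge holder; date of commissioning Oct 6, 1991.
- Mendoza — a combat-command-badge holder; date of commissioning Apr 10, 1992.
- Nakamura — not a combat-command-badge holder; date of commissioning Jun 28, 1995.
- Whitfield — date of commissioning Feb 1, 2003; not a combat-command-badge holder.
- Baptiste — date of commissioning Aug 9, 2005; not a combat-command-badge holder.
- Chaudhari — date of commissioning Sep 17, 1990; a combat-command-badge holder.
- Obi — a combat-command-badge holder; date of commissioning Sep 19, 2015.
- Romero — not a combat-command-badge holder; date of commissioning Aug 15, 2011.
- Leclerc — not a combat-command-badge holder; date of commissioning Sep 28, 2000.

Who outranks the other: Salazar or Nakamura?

By the first rule: Chaudhari, Mendoza, Obi and Salazar (each a combat-command-badge holder); then Baptiste, Delgado, Leclerc, Nakamura, Romero and Whitfield (each not a combat-command-badge holder).
Among Chaudhari, Mendoza, Obi and Salazar, alphabetically by surname: Chaudhari before Mendoza before Obi before Salazar.
Among Baptiste, Delgado, Leclerc, Nakamura, Romero and Whitfield, alphabetically by surname: Baptiste before Delgado before Leclerc before Nakamura before Romero before Whitfield.
So Salazar takes precedence.

Salazar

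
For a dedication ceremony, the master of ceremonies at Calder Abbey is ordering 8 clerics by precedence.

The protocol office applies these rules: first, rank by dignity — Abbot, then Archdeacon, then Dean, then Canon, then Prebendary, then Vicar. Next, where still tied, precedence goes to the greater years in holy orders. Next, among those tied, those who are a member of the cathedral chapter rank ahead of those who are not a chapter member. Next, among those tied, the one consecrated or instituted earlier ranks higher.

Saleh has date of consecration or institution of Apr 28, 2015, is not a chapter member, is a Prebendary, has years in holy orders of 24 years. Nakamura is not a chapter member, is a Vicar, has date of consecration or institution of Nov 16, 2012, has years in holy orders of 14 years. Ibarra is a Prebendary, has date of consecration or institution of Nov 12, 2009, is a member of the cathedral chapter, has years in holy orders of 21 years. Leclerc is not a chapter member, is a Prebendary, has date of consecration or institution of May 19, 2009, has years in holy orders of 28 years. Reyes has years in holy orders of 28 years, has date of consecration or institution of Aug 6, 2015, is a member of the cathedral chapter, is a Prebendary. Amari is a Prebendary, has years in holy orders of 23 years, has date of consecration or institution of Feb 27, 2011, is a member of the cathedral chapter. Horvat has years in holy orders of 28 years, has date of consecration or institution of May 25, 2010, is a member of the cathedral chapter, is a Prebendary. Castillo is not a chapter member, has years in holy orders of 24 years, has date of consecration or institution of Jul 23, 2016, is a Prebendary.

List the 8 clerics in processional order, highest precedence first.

By dignity: Horvat, Reyes, Leclerc, Saleh, Castillo, Amari and Ibarra (Prebendary); then Nakamura (Vicar).
Among Horvat, Reyes, Leclerc, Saleh, Castillo, Amari and Ibarra, by years in holy orders (higher first): Horvat, Reyes and Leclerc (28 years) before Saleh and Castillo (24 years) before Amari (23 years) before Ibarra (21 years).
Among Horvat, Reyes and Leclerc, a member of the cathedral chapter before not a chapter member: Horvat and Reyes (a member of the cathedral chapter) before Leclerc (not a chapter member).
Among Horvat and Reyes, by date of consecration or institution (earlier first): Horvat (May 25, 2010) before Reyes (Aug 6, 2015).
Saleh and Castillo are each not a chapter member, so the next rule applies.
Among Saleh and Castillo, by date of consecration or institution (earlier first): Saleh (Apr 28, 2015) before Castillo (Jul 23, 2016).
Full order: Horvat, Reyes, Leclerc, Saleh, Castillo, Amari, Ibarra, Nakamura.

Horvat, Reyes, Leclerc, Saleh, Castillo, Amari, Ibarra, Nakamura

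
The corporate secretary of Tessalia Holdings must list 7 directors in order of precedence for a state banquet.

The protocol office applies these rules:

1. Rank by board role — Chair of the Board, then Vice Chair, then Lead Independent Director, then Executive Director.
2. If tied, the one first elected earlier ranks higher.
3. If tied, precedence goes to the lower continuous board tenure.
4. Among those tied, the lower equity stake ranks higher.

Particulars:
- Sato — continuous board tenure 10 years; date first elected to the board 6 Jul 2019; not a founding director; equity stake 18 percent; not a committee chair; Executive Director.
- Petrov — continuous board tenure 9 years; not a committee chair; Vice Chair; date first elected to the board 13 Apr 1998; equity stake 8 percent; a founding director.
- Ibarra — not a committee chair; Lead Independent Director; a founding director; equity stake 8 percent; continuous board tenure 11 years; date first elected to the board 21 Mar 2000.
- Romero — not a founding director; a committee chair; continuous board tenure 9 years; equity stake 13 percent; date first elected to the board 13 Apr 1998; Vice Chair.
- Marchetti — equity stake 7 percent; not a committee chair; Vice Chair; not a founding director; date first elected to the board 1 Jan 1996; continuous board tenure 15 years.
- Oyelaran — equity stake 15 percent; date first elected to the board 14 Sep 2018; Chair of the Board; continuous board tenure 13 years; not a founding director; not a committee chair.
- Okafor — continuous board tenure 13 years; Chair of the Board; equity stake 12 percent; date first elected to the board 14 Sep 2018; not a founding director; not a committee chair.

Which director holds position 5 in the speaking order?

Romero

By board role: Okafor and Oyelaran (Chair of the Board); then Marchetti, Petrov and Romero (Vice Chair); then Ibarra (Lead Independent Director); then Sato (Executive Director).
Okafor and Oyelaran both have date first elected to the board 14 Sep 2018, so the next rule applies.
Okafor and Oyelaran both have continuous board tenure 13 years, so the next rule applies.
Among Okafor and Oyelaran, by equity stake (lower first): Okafor (12 percent) before Oyelaran (15 percent).
Among Marchetti, Petrov and Romero, by date first elected to the board (earlier first): Marchetti (1 Jan 1996) before Petrov and Romero (13 Apr 1998).
Petrov and Romero both have continuous board tenure 9 years, so the next rule applies.
Among Petrov and Romero, by equity stake (lower first): Petrov (8 percent) before Romero (13 percent).
Order: Okafor, Oyelaran, Marchetti, Petrov, Romero, Ibarra, Sato.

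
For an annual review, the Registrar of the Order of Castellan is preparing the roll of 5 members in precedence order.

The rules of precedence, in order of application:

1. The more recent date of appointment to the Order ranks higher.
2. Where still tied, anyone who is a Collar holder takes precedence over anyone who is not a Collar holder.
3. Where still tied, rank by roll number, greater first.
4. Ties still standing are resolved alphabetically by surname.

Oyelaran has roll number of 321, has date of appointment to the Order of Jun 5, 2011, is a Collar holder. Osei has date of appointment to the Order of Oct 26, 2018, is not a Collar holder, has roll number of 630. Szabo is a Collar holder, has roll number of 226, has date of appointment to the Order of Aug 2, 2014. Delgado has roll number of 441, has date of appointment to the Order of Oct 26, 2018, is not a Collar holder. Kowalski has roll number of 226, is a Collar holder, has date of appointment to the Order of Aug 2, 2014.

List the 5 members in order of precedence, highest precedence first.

By date of appointment to the Order (later first): Osei and Delgado (both Oct 26, 2018); then Kowalski and Szabo (both Aug 2, 2014); then Oyelaran (Jun 5, 2011).
Osei and Delgado are each not a Collar holder, so the next rule applies.
Among Osei and Delgado, by roll number (higher first): Osei (630) before Delgado (441).
Kowalski and Szabo are each a Collar holder, so the next rule applies.
Kowalski and Szabo both have roll number 226, so the next rule applies.
Among Kowalski and Szabo, alphabetically by surname: Kowalski before Szabo.
Full order: Osei, Delgado, Kowalski, Szabo, Oyelaran.

Osei, Delgado, Kowalski, Szabo, Oyelaran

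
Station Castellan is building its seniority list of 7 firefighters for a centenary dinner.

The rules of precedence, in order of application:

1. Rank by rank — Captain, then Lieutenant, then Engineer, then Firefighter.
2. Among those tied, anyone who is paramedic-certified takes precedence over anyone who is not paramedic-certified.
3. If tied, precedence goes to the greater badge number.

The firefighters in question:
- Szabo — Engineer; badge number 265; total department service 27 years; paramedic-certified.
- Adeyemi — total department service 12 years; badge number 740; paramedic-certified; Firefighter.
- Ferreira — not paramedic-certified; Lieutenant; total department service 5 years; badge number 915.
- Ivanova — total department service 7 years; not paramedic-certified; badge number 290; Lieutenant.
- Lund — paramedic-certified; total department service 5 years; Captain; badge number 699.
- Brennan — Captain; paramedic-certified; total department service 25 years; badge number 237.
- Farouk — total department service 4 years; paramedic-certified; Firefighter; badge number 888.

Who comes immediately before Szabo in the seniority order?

Ivanova

By rank: Lund and Brennan (Captain); then Ferreira and Ivanova (Lieutenant); then Szabo (Engineer); then Farouk and Adeyemi (Firefighter).
Lund and Brennan are each paramedic-certified, so the next rule applies.
Among Lund and Brennan, by badge number (higher first): Lund (699) before Brennan (237).
Ferreira and Ivanova are each not paramedic-certified, so the next rule applies.
Among Ferreira and Ivanova, by badge number (higher first): Ferreira (915) before Ivanova (290).
Farouk and Adeyemi are each paramedic-certified, so the next rule applies.
Among Farouk and Adeyemi, by badge number (higher first): Farouk (888) before Adeyemi (740).
Order: Lund, Brennan, Ferreira, Ivanova, Szabo, Farouk, Adeyemi.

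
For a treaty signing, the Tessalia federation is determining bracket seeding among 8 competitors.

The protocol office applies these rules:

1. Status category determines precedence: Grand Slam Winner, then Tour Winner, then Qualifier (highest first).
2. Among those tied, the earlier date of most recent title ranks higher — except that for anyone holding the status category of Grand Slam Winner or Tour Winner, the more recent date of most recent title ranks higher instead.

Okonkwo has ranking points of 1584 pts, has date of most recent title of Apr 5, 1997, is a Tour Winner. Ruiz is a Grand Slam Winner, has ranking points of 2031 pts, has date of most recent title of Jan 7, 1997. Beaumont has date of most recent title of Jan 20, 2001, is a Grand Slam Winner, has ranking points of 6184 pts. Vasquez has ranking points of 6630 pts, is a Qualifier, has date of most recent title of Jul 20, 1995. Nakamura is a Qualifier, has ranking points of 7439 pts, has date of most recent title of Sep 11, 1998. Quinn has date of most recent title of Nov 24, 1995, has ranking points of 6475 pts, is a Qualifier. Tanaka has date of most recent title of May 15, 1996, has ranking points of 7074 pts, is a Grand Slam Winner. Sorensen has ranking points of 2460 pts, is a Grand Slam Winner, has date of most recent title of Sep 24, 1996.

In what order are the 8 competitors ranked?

Beaumont, Ruiz, Sorensen, Tanaka, Okonkwo, Vasquez, Quinn, Nakamura

By status category: Beaumont, Ruiz, Sorensen and Tanaka (Grand Slam Winner); then Okonkwo (Tour Winner); then Vasquez, Quinn and Nakamura (Qualifier).
Among Beaumont, Ruiz, Sorensen and Tanaka, by date of most recent title (later first) (reversed rule for this group): Beaumont (Jan 20, 2001) before Ruiz (Jan 7, 1997) before Sorensen (Sep 24, 1996) before Tanaka (May 15, 1996).
Among Vasquez, Quinn and Nakamura, by date of most recent title (earlier first): Vasquez (Jul 20, 1995) before Quinn (Nov 24, 1995) before Nakamura (Sep 11, 1998).
Full order: Beaumont, Ruiz, Sorensen, Tanaka, Okonkwo, Vasquez, Quinn, Nakamura.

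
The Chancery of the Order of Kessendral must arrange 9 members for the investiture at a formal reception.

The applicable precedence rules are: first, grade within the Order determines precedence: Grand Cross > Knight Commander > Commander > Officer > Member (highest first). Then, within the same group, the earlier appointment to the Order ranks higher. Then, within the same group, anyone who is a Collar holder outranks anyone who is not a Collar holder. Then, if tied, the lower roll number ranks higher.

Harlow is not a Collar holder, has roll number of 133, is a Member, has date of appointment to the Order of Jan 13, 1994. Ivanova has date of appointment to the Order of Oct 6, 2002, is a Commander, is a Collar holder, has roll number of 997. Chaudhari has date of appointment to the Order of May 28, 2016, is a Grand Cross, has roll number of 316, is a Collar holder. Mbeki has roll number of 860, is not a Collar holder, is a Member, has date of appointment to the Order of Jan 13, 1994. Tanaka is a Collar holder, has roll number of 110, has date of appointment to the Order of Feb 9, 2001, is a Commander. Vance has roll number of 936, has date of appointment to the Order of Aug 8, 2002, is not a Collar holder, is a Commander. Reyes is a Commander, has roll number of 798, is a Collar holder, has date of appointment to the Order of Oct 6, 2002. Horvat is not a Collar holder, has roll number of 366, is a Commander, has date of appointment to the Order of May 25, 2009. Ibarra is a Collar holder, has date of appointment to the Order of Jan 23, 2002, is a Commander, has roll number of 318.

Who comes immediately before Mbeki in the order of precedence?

By grade within the Order: Chaudhari (Grand Cross); then Tanaka, Ibarra, Vance, Reyes, Ivanova and Horvat (Commander); then Harlow and Mbeki (Member).
Among Tanaka, Ibarra, Vance, Reyes, Ivanova and Horvat, by date of appointment to the Order (earlier first): Tanaka (Feb 9, 2001) before Ibarra (Jan 23, 2002) before Vance (Aug 8, 2002) before Reyes and Ivanova (Oct 6, 2002) before Horvat (May 25, 2009).
Reyes and Ivanova are each a Collar holder, so the next rule applies.
Among Reyes and Ivanova, by roll number (lower first): Reyes (798) before Ivanova (997).
Harlow and Mbeki both have date of appointment to the Order Jan 13, 1994, so the next rule applies.
Harlow and Mbeki are each not a Collar holder, so the next rule applies.
Among Harlow and Mbeki, by roll number (lower first): Harlow (133) before Mbeki (860).
Order: Chaudhari, Tanaka, Ibarra, Vance, Reyes, Ivanova, Horvat, Harlow, Mbeki.

Harlow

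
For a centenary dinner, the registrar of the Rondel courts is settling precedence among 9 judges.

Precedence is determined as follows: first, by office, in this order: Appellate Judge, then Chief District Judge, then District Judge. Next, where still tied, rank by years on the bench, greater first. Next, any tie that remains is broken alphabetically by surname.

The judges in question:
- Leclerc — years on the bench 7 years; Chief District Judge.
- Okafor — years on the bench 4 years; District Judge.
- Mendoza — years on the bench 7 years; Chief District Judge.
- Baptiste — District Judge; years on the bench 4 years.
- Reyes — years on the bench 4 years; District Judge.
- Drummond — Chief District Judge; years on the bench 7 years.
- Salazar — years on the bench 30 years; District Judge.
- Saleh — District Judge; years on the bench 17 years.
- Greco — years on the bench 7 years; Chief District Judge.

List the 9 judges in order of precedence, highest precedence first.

Drummond, Greco, Leclerc, Mendoza, Salazar, Saleh, Baptiste, Okafor, Reyes

By office: Drummond, Greco, Leclerc and Mendoza (Chief District Judge); then Salazar, Saleh, Baptiste, Okafor and Reyes (District Judge).
Drummond, Greco, Leclerc and Mendoza all have years on the bench 7 years, so the next rule applies.
Among Drummond, Greco, Leclerc and Mendoza, alphabetically by surname: Drummond before Greco before Leclerc before Mendoza.
Among Salazar, Saleh, Baptiste, Okafor and Reyes, by years on the bench (higher first): Salazar (30 years) before Saleh (17 years) before Baptiste, Okafor and Reyes (4 years).
Among Baptiste, Okafor and Reyes, alphabetically by surname: Baptiste before Okafor before Reyes.
Full order: Drummond, Greco, Leclerc, Mendoza, Salazar, Saleh, Baptiste, Okafor, Reyes.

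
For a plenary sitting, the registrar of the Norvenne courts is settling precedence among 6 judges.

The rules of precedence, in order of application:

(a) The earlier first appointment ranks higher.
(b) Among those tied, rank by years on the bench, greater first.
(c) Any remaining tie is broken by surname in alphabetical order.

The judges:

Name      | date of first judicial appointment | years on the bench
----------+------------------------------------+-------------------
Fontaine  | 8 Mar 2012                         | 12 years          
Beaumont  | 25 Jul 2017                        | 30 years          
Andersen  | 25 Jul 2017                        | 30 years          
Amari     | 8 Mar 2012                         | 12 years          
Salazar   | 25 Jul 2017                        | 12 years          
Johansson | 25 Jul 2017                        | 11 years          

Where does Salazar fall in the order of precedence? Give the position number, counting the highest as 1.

By date of first judicial appointment (earlier first): Amari and Fontaine (both 8 Mar 2012); then Andersen, Beaumont, Salazar and Johansson (each 25 Jul 2017).
Amari and Fontaine both have years on the bench 12 years, so the next rule applies.
Among Amari and Fontaine, alphabetically by surname: Amari before Fontaine.
Among Andersen, Beaumont, Salazar and Johansson, by years on the bench (higher first): Andersen and Beaumont (30 years) before Salazar (12 years) before Johansson (11 years).
Among Andersen and Beaumont, alphabetically by surname: Andersen before Beaumont.
Order: Amari, Fontaine, Andersen, Beaumont, Salazar, Johansson. So position 5.

5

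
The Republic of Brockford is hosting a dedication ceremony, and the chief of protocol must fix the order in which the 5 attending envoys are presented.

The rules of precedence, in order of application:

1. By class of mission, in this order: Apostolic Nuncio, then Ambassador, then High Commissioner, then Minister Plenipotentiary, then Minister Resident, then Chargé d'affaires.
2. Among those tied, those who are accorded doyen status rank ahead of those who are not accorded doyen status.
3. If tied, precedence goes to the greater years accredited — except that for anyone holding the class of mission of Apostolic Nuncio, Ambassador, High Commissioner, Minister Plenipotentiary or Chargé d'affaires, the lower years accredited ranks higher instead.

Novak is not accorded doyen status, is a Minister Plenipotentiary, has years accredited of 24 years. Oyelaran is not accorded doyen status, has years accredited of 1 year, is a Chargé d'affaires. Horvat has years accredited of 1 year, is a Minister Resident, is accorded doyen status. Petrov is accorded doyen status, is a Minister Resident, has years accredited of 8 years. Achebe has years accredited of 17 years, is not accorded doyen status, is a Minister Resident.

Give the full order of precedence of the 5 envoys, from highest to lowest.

Novak, Petrov, Horvat, Achebe, Oyelaran

By class of mission: Novak (Minister Plenipotentiary); then Petrov, Horvat and Achebe (Minister Resident); then Oyelaran (Chargé d'affaires).
Among Petrov, Horvat and Achebe, accorded doyen status before not accorded doyen status: Petrov and Horvat (accorded doyen status) before Achebe (not accorded doyen status).
Among Petrov and Horvat, by years accredited (higher first): Petrov (8 years) before Horvat (1 year).
Full order: Novak, Petrov, Horvat, Achebe, Oyelaran.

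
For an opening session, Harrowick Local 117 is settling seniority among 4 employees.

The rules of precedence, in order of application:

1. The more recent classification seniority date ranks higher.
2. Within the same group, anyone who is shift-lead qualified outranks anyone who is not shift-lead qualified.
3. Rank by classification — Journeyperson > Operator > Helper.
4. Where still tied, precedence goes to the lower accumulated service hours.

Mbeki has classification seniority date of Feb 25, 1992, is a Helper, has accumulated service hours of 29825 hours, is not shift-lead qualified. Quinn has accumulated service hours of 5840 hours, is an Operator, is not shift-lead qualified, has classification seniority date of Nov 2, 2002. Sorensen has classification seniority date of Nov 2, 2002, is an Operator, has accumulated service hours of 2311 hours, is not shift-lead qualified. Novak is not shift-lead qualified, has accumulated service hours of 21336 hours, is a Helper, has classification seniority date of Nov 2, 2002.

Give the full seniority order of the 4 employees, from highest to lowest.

Sorensen, Quinn, Novak, Mbeki

By classification seniority date (later first): Sorensen, Quinn and Novak (each Nov 2, 2002); then Mbeki (Feb 25, 1992).
Sorensen, Quinn and Novak are each not shift-lead qualified, so the next rule applies.
Among Sorensen, Quinn and Novak, by classification: Sorensen and Quinn (Operator) before Novak (Helper).
Among Sorensen and Quinn, by accumulated service hours (lower first): Sorensen (2311 hours) before Quinn (5840 hours).
Full order: Sorensen, Quinn, Novak, Mbeki.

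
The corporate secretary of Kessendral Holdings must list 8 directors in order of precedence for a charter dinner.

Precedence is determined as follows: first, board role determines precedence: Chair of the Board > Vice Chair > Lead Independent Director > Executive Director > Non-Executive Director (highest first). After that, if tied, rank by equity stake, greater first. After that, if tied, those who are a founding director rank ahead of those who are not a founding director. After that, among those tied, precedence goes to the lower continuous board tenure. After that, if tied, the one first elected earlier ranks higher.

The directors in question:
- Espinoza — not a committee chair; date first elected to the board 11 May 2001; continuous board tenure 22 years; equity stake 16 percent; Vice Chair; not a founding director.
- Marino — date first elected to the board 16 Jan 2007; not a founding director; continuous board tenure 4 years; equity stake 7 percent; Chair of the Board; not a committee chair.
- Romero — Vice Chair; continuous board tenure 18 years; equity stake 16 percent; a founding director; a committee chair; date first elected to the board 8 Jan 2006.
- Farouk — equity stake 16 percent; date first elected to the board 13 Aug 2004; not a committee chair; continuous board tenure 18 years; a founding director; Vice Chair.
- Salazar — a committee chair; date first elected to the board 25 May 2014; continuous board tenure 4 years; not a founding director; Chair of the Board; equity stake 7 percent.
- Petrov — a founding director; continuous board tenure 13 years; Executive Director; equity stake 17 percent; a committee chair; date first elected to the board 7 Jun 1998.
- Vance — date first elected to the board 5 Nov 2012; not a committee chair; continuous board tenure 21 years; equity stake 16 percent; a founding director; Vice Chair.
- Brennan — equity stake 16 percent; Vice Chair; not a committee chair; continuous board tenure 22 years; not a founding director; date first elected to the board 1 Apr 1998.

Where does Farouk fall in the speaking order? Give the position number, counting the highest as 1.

3

By board role: Marino and Salazar (Chair of the Board); then Farouk, Romero, Vance, Brennan and Espinoza (Vice Chair); then Petrov (Executive Director).
Marino and Salazar both have equity stake 7 percent, so the next rule applies.
Marino and Salazar are each not a founding director, so the next rule applies.
Marino and Salazar both have continuous board tenure 4 years, so the next rule applies.
Among Marino and Salazar, by date first elected to the board (earlier first): Marino (16 Jan 2007) before Salazar (25 May 2014).
Farouk, Romero, Vance, Brennan and Espinoza all have equity stake 16 percent, so the next rule applies.
Among Farouk, Romero, Vance, Brennan and Espinoza, a founding director before not a founding director: Farouk, Romero and Vance (a founding director) before Brennan and Espinoza (not a founding director).
Among Farouk, Romero and Vance, by continuous board tenure (lower first): Farouk and Romero (18 years) before Vance (21 years).
Among Farouk and Romero, by date first elected to the board (earlier first): Farouk (13 Aug 2004) before Romero (8 Jan 2006).
Brennan and Espinoza both have continuous board tenure 22 years, so the next rule applies.
Among Brennan and Espinoza, by date first elected to the board (earlier first): Brennan (1 Apr 1998) before Espinoza (11 May 2001).
Order: Marino, Salazar, Farouk, Romero, Vance, Brennan, Espinoza, Petrov. So position 3.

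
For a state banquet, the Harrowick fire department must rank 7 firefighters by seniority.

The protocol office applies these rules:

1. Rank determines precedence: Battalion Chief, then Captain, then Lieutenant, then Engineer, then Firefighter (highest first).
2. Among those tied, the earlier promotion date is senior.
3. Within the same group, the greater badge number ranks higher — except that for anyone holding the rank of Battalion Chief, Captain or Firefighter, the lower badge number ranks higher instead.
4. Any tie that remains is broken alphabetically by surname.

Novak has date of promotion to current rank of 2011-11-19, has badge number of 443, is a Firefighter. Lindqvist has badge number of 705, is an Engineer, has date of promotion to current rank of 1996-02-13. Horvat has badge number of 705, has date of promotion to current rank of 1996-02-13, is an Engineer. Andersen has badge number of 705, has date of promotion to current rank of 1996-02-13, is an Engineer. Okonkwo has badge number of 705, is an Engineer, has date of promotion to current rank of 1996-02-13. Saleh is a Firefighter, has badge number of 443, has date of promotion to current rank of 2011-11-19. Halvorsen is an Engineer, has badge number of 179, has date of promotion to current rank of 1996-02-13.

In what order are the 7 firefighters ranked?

Andersen, Horvat, Lindqvist, Okonkwo, Halvorsen, Novak, Saleh

By rank: Andersen, Horvat, Lindqvist, Okonkwo and Halvorsen (Engineer); then Novak and Saleh (Firefighter).
Andersen, Horvat, Lindqvist, Okonkwo and Halvorsen all have date of promotion to current rank 1996-02-13, so the next rule applies.
Among Andersen, Horvat, Lindqvist, Okonkwo and Halvorsen, by badge number (higher first): Andersen, Horvat, Lindqvist and Okonkwo (705) before Halvorsen (179).
Among Andersen, Horvat, Lindqvist and Okonkwo, alphabetically by surname: Andersen before Horvat before Lindqvist before Okonkwo.
Novak and Saleh both have date of promotion to current rank 2011-11-19, so the next rule applies.
Novak and Saleh both have badge number 443, so the next rule applies.
Among Novak and Saleh, alphabetically by surname: Novak before Saleh.
Full order: Andersen, Horvat, Lindqvist, Okonkwo, Halvorsen, Novak, Saleh.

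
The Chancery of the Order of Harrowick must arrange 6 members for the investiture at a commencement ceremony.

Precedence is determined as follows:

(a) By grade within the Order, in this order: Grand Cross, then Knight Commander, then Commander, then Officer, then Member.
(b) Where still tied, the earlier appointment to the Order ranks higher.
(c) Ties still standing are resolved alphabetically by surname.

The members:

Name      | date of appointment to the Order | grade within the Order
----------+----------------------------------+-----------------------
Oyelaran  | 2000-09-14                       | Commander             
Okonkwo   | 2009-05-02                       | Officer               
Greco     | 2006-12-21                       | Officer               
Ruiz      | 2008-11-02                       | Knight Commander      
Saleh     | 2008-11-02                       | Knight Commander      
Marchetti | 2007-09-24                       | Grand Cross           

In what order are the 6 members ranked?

By grade within the Order: Marchetti (Grand Cross); then Ruiz and Saleh (Knight Commander); then Oyelaran (Commander); then Greco and Okonkwo (Officer).
Ruiz and Saleh both have date of appointment to the Order 2008-11-02, so the next rule applies.
Among Ruiz and Saleh, alphabetically by surname: Ruiz before Saleh.
Among Greco and Okonkwo, by date of appointment to the Order (earlier first): Greco (2006-12-21) before Okonkwo (2009-05-02).
Full order: Marchetti, Ruiz, Saleh, Oyelaran, Greco, Okonkwo.

Marchetti, Ruiz, Saleh, Oyelaran, Greco, Okonkwo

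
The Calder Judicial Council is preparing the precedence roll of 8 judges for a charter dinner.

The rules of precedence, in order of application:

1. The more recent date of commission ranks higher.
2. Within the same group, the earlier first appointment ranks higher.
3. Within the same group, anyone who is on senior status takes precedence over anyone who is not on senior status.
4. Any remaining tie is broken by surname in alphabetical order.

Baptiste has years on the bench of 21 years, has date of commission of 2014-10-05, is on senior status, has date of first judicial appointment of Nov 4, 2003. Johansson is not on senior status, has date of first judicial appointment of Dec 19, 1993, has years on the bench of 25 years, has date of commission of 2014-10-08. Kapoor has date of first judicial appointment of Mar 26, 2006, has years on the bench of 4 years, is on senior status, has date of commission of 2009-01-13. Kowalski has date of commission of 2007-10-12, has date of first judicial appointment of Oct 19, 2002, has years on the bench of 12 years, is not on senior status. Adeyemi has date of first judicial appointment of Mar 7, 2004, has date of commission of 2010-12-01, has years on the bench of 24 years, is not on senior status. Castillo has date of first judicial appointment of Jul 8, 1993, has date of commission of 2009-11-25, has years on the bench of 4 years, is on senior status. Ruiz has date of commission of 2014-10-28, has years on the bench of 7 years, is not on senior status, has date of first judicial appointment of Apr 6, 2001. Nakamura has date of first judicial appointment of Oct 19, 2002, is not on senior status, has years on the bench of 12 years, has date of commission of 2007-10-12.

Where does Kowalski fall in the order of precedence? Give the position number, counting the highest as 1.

7

By date of commission (later first): Ruiz (2014-10-28); then Johansson (2014-10-08); then Baptiste (2014-10-05); then Adeyemi (2010-12-01); then Castillo (2009-11-25); then Kapoor (2009-01-13); then Kowalski and Nakamura (both 2007-10-12).
Kowalski and Nakamura both have date of first judicial appointment Oct 19, 2002, so the next rule applies.
Kowalski and Nakamura are each not on senior status, so the next rule applies.
Among Kowalski and Nakamura, alphabetically by surname: Kowalski before Nakamura.
Order: Ruiz, Johansson, Baptiste, Adeyemi, Castillo, Kapoor, Kowalski, Nakamura. So position 7.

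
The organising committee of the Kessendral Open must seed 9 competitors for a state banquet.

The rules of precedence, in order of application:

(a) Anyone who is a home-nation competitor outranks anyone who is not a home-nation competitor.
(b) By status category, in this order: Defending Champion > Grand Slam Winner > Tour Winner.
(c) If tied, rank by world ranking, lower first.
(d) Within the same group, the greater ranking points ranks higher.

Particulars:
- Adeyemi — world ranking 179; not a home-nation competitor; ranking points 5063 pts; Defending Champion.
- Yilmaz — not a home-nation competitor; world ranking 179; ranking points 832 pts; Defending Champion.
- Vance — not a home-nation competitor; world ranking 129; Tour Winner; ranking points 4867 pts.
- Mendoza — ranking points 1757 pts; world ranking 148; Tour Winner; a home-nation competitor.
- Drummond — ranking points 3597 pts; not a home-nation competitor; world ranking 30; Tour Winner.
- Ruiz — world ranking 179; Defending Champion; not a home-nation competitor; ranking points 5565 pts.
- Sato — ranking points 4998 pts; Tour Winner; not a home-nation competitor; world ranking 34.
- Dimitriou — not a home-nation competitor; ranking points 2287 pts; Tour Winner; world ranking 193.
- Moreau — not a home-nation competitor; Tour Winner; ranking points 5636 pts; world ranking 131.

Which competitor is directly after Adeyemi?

Yilmaz

By the first rule: Mendoza (a home-nation competitor); then Ruiz, Adeyemi, Yilmaz, Drummond, Sato, Vance, Moreau and Dimitriou (each not a home-nation competitor).
Among Ruiz, Adeyemi, Yilmaz, Drummond, Sato, Vance, Moreau and Dimitriou, by status category: Ruiz, Adeyemi and Yilmaz (Defending Champion) before Drummond, Sato, Vance, Moreau and Dimitriou (Tour Winner).
Ruiz, Adeyemi and Yilmaz all have world ranking 179, so the next rule applies.
Among Ruiz, Adeyemi and Yilmaz, by ranking points (higher first): Ruiz (5565 pts) before Adeyemi (5063 pts) before Yilmaz (832 pts).
Among Drummond, Sato, Vance, Moreau and Dimitriou, by world ranking (lower first): Drummond (30) before Sato (34) before Vance (129) before Moreau (131) before Dimitriou (193).
Order: Mendoza, Ruiz, Adeyemi, Yilmaz, Drummond, Sato, Vance, Moreau, Dimitriou.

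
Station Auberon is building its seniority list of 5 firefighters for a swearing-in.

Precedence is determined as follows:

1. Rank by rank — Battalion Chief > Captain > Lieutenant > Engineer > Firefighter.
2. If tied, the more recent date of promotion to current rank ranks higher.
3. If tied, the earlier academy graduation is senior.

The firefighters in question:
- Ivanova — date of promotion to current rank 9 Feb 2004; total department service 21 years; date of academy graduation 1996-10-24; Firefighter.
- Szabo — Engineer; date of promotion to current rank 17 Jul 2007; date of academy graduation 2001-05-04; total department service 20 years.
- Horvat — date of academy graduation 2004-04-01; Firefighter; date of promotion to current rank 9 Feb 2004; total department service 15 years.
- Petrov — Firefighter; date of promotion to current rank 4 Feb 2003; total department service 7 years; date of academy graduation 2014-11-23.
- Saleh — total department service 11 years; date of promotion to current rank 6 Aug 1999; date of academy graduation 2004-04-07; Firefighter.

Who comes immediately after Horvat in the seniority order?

Petrov

By rank: Szabo (Engineer); then Ivanova, Horvat, Petrov and Saleh (Firefighter).
Among Ivanova, Horvat, Petrov and Saleh, by date of promotion to current rank (later first): Ivanova and Horvat (9 Feb 2004) before Petrov (4 Feb 2003) before Saleh (6 Aug 1999).
Among Ivanova and Horvat, by date of academy graduation (earlier first): Ivanova (1996-10-24) before Horvat (2004-04-01).
Order: Szabo, Ivanova, Horvat, Petrov, Saleh.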